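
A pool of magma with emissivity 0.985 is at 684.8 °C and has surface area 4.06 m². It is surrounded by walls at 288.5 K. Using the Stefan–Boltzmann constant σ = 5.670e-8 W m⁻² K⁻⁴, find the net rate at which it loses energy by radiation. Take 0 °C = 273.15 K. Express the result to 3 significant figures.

Net loss ≈ 1.89×10⁵ W

T = 684.8 °C + 273.15 = 957.95 K.
Area A = 4.06 m².
Net radiated power P_net = εσA(T⁴ − T₀⁴) = 0.985×5.670×10⁻⁸×4.06×(957.95⁴ − 288.5⁴).
T⁴ − T₀⁴ = 8.42115×10¹¹ − 6.92761×10⁹ = 8.35187×10¹¹ K⁴, so P_net = 1.89×10⁵ W.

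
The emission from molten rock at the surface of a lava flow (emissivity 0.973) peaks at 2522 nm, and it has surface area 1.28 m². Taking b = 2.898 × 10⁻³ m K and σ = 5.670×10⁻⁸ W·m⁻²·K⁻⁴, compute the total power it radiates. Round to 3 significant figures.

Wien's law: T = b/λ_max = 2.898×10⁻³/2.522×10⁻⁶ = 1149.09 K.
Area A = 1.28 m².
Then P = εσAT⁴ = 0.973×5.670×10⁻⁸×1.28×(1149.09)⁴ = 1.23×10⁵ W.

P ≈ 1.23×10⁵ W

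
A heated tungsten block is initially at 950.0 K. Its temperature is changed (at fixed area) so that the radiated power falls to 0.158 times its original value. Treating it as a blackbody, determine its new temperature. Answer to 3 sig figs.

P ∝ T⁴, so T₂/T₁ = (P₂/P₁)^(1/4) = (0.158)^(1/4) = 0.630470.
T₂ = 950.0 × 0.630470 = 599 K.

T₂ ≈ 599 K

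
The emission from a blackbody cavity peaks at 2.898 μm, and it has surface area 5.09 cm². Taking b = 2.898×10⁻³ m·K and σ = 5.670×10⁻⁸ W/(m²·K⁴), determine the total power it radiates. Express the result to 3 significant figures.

P ≈ 28.9 W

Wien's law: T = b/λ_max = 2.898×10⁻³/2.898×10⁻⁶ = 1000.00 K.
Area A = 5.09 cm² = 5.09×10⁻⁴ m².
Then P = σAT⁴ = 5.670×10⁻⁸×5.09×10⁻⁴×(1000.00)⁴ = 28.9 W.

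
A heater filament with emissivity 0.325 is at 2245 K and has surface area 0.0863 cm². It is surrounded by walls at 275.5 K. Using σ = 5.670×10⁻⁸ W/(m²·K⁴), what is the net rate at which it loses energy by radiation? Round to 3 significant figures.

Net loss ≈ 4.04 W

Area A = 0.0863 cm² = 8.63×10⁻⁶ m².
Net radiated power P_net = εσA(T⁴ − T₀⁴) = 0.325×5.670×10⁻⁸×8.63×10⁻⁶×(2245⁴ − 275.5⁴).
T⁴ − T₀⁴ = 2.54019×10¹³ − 5.76085×10⁹ = 2.53961×10¹³ K⁴, so P_net = 4.04 W.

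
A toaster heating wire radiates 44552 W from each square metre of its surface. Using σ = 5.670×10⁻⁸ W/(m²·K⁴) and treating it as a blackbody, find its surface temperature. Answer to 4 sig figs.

T ≈ 941.5 K

I = σT⁴, so T = (I/σ)^(1/4) = (44552/(5.670×10⁻⁸))^(1/4) = 941.5 K.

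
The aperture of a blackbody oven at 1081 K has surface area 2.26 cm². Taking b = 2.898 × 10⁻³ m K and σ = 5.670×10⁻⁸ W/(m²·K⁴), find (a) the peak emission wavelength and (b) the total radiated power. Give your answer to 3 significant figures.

(a) λ_max = b/T = 2.898×10⁻³/1081 = 2.681×10⁻⁶ m = 2.68 μm.
Area A = 2.26 cm² = 2.26×10⁻⁴ m².
(b) P = σAT⁴ = 5.670×10⁻⁸×2.26×10⁻⁴×(1081)⁴ = 17.5 W.

λ_max ≈ 2.68 μm; P ≈ 17.5 W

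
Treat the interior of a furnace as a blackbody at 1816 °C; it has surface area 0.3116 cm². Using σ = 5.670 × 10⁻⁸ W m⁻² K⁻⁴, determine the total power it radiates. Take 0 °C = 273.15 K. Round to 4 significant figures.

T = 1816 °C + 273.15 = 2089.15 K.
Area A = 0.3116 cm² = 3.116×10⁻⁵ m².
P = σAT⁴ = 5.670×10⁻⁸ × 3.116×10⁻⁵ × (2089.15)⁴ = 33.66 W.

P ≈ 33.66 W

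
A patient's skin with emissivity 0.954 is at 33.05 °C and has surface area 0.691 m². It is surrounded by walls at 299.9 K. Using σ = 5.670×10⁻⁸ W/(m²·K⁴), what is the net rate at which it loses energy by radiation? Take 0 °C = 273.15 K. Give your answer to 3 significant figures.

T = 33.05 °C + 273.15 = 306.20 K.
Area A = 0.691 m².
Net radiated power P_net = εσA(T⁴ − T₀⁴) = 0.954×5.670×10⁻⁸×0.691×(306.20⁴ − 299.9⁴).
T⁴ − T₀⁴ = 8.79065×10⁹ − 8.08921×10⁹ = 7.01440×10⁸ K⁴, so P_net = 26.2 W.

Net loss ≈ 26.2 W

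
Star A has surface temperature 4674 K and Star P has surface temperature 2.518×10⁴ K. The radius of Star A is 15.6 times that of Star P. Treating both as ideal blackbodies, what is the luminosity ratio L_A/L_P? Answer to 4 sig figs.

L ∝ R²T⁴, so L_A/L_P = (R_A/R_P)²(T_A/T_P)⁴ = (15.6)² × (4674/2.518×10⁴)⁴ = 243.36 × 1.18722×10⁻³ = 0.2889.

L_A/L_P ≈ 0.2889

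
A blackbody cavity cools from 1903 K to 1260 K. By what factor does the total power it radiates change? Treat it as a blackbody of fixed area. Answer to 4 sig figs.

P ∝ T⁴, so P₂/P₁ = (T₂/T₁)⁴ = (1260/1903)⁴ = (0.662112)⁴ = 0.1922.

P₂/P₁ ≈ 0.1922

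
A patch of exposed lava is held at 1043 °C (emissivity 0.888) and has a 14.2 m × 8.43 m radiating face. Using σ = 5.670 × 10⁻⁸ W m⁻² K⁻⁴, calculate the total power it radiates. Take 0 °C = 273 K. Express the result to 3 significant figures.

T = 1043 °C + 273 = 1316 K.
Area A = 14.2 × 8.43 = 119.706 m².
P = εσAT⁴ = 0.888 × 5.670×10⁻⁸ × 119.706 × (1316)⁴ = 1.81×10⁷ W.

P ≈ 1.81×10⁷ W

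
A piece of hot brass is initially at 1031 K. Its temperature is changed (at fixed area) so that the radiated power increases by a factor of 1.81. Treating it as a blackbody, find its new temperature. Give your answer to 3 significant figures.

P ∝ T⁴, so T₂/T₁ = (P₂/P₁)^(1/4) = (1.81)^(1/4) = 1.15990.
T₂ = 1031 × 1.15990 = 1.20×10³ K.

T₂ ≈ 1.20×10³ K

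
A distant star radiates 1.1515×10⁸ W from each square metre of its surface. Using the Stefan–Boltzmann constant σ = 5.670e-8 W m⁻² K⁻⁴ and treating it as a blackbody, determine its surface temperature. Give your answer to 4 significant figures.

I = σT⁴, so T = (I/σ)^(1/4) = (1.1515×10⁸/(5.670×10⁻⁸))^(1/4) = 6713 K.

T ≈ 6713 K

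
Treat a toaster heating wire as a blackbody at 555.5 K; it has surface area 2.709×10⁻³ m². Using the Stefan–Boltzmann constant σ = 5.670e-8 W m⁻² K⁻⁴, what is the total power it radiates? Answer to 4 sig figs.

Area A = 2.709×10⁻³ m².
P = σAT⁴ = 5.670×10⁻⁸ × 2.709×10⁻³ × (555.5)⁴ = 14.63 W.

P ≈ 14.63 W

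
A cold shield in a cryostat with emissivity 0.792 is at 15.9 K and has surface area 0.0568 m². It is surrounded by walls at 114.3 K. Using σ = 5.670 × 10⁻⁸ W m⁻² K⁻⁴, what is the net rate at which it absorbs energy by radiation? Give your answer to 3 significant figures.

Area A = 0.0568 m².
Net radiated power P_net = εσA(T⁴ − T₀⁴) = 0.792×5.670×10⁻⁸×0.0568×(15.9⁴ − 114.3⁴).
T⁴ − T₀⁴ = 63912.9 − 1.70681×10⁸ = -1.70617×10⁸ K⁴, so P_net = -0.435 W — negative, meaning a net gain of 0.435 W.

Net gain ≈ 0.435 W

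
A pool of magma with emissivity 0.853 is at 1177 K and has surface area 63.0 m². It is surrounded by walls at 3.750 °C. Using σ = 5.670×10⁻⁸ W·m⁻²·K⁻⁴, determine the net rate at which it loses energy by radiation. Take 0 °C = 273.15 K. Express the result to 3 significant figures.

Net loss ≈ 5.83×10⁶ W

Surroundings: T = 3.750 °C + 273.15 = 276.900 K.
Area A = 63.0 m².
Net radiated power P_net = εσA(T⁴ − T₀⁴) = 0.853×5.670×10⁻⁸×63.0×(1177⁴ − 276.900⁴).
T⁴ − T₀⁴ = 1.91914×10¹² − 5.87884×10⁹ = 1.91326×10¹² K⁴, so P_net = 5.83×10⁶ W.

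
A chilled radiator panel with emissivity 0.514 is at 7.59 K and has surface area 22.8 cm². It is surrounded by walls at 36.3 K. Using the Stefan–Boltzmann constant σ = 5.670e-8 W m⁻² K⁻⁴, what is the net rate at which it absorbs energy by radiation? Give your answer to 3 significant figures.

Net gain ≈ 1.15×10⁻⁴ W

Area A = 22.8 cm² = 2.28×10⁻³ m².
Net radiated power P_net = εσA(T⁴ − T₀⁴) = 0.514×5.670×10⁻⁸×2.28×10⁻³×(7.59⁴ − 36.3⁴).
T⁴ − T₀⁴ = 3318.69 − 1.73631×10⁶ = -1.73299×10⁶ K⁴, so P_net = -1.15×10⁻⁴ W — negative, meaning a net gain of 1.15×10⁻⁴ W.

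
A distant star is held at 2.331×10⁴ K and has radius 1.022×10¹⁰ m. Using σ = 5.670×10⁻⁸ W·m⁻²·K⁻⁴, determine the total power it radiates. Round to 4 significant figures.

P ≈ 2.197×10³¹ W

Surface area A = 4πR² = 4π(1.022×10¹⁰ m)² = 1.31254×10²¹ m².
P = σAT⁴ = 5.670×10⁻⁸ × 1.31254×10²¹ × (2.331×10⁴)⁴ = 2.197×10³¹ W.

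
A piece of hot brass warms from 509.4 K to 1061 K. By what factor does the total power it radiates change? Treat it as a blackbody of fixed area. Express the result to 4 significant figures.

P₂/P₁ ≈ 18.82

P ∝ T⁴, so P₂/P₁ = (T₂/T₁)⁴ = (1061/509.4)⁴ = (2.08284)⁴ = 18.82.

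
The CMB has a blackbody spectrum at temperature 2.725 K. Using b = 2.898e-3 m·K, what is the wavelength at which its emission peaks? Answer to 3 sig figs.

λ_max ≈ 1.06×10⁻³ m

Wien's displacement law: λ_max = b/T = (2.898×10⁻³ m·K)/(2.725 K) = 1.063×10⁻³ m.
That is 1.06×10⁻³ m, in the microwave range.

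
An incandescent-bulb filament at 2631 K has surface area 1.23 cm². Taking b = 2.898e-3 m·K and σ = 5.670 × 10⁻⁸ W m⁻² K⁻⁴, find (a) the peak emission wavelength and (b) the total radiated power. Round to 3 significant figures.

(a) λ_max = b/T = 2.898×10⁻³/2631 = 1.101×10⁻⁶ m = 1.10 μm.
Area A = 1.23 cm² = 1.23×10⁻⁴ m².
(b) P = σAT⁴ = 5.670×10⁻⁸×1.23×10⁻⁴×(2631)⁴ = 334 W.

λ_max ≈ 1.10 μm; P ≈ 334 W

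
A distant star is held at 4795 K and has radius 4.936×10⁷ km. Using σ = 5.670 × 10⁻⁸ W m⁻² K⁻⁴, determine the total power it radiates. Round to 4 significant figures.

Surface area A = 4πR² = 4π(4.936×10¹⁰ m)² = 3.06168×10²² m².
P = σAT⁴ = 5.670×10⁻⁸ × 3.06168×10²² × (4795)⁴ = 9.177×10²⁹ W.

P ≈ 9.177×10²⁹ W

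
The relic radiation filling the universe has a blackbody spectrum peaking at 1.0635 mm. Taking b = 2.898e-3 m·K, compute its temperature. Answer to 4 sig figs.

Wien's law gives T = b/λ_max = (2.898×10⁻³ m·K)/(1.0635×10⁻³ m) = 2.725 K.

T ≈ 2.725 K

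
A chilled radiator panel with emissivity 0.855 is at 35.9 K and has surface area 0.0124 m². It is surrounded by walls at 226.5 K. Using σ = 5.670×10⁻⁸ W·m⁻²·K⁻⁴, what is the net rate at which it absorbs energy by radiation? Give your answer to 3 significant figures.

Net gain ≈ 1.58 W

Area A = 0.0124 m².
Net radiated power P_net = εσA(T⁴ − T₀⁴) = 0.855×5.670×10⁻⁸×0.0124×(35.9⁴ − 226.5⁴).
T⁴ − T₀⁴ = 1.66103×10⁶ − 2.63192×10⁹ = -2.63026×10⁹ K⁴, so P_net = -1.58 W — negative, meaning a net gain of 1.58 W.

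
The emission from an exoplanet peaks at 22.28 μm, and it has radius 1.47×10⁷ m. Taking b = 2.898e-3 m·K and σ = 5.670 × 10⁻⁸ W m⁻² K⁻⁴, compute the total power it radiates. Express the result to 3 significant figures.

Wien's law: T = b/λ_max = 2.898×10⁻³/2.228×10⁻⁵ = 130.072 K.
Surface area A = 4πR² = 4π(1.47×10⁷ m)² = 2.71547×10¹⁵ m².
Then P = σAT⁴ = 5.670×10⁻⁸×2.71547×10¹⁵×(130.072)⁴ = 4.41×10¹⁶ W.

P ≈ 4.41×10¹⁶ W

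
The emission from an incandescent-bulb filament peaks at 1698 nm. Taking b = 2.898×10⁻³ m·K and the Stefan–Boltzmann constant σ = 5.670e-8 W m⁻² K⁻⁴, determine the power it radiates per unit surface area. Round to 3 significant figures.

I ≈ 4.81×10⁵ W/m²

Wien's law: T = b/λ_max = 2.898×10⁻³/1.698×10⁻⁶ = 1706.71 K.
Then I = σT⁴ = 5.670×10⁻⁸×(1706.71)⁴ = 4.81×10⁵ W/m².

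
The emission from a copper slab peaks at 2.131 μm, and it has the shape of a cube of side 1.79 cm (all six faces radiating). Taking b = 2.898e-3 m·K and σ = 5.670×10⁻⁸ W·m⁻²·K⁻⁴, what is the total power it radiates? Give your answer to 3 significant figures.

Wien's law: T = b/λ_max = 2.898×10⁻³/2.131×10⁻⁶ = 1359.92 K.
Area A = 6s² = 6×(0.0179 m)² = 1.92246×10⁻³ m².
Then P = σAT⁴ = 5.670×10⁻⁸×1.92246×10⁻³×(1359.92)⁴ = 373 W.

P ≈ 373 W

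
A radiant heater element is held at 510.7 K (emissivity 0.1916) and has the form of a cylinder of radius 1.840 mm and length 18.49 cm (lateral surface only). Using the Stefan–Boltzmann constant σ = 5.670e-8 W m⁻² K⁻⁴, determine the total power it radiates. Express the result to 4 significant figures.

Lateral area A = 2πrL = 2π×1.840×10⁻³×0.1849 = 2.13764×10⁻³ m².
P = εσAT⁴ = 0.1916 × 5.670×10⁻⁸ × 2.13764×10⁻³ × (510.7)⁴ = 1.580 W.

P ≈ 1.580 W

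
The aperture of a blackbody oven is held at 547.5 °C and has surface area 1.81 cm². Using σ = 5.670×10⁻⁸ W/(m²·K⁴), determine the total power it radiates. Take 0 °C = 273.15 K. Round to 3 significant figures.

P ≈ 4.65 W

T = 547.5 °C + 273.15 = 820.65 K.
Area A = 1.81 cm² = 1.81×10⁻⁴ m².
P = σAT⁴ = 5.670×10⁻⁸ × 1.81×10⁻⁴ × (820.65)⁴ = 4.65 W.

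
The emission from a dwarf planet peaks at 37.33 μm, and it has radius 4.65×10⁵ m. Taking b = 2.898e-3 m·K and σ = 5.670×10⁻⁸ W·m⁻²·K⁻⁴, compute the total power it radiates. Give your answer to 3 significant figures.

Wien's law: T = b/λ_max = 2.898×10⁻³/3.733×10⁻⁵ = 77.6319 K.
Surface area A = 4πR² = 4π(4.65×10⁵ m)² = 2.71716×10¹² m².
Then P = σAT⁴ = 5.670×10⁻⁸×2.71716×10¹²×(77.6319)⁴ = 5.60×10¹² W.

P ≈ 5.60×10¹² W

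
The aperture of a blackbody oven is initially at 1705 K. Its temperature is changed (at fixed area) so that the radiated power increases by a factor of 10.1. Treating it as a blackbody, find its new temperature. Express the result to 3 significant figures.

P ∝ T⁴, so T₂/T₁ = (P₂/P₁)^(1/4) = (10.1)^(1/4) = 1.78271.
T₂ = 1705 × 1.78271 = 3.04×10³ K.

T₂ ≈ 3.04×10³ K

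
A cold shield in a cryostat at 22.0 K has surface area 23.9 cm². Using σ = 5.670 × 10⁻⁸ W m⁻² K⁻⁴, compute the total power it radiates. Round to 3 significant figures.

Area A = 23.9 cm² = 2.39×10⁻³ m².
P = σAT⁴ = 5.670×10⁻⁸ × 2.39×10⁻³ × (22.0)⁴ = 3.17×10⁻⁵ W.

P ≈ 3.17×10⁻⁵ W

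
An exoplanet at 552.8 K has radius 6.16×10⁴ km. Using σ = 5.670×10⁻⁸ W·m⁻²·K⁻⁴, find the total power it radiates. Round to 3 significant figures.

Surface area A = 4πR² = 4π(6.16×10⁷ m)² = 4.76838×10¹⁶ m².
P = σAT⁴ = 5.670×10⁻⁸ × 4.76838×10¹⁶ × (552.8)⁴ = 2.52×10²⁰ W.

P ≈ 2.52×10²⁰ W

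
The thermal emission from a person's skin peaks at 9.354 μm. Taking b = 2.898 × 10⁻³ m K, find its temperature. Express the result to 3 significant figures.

T ≈ 310 K

Wien's law gives T = b/λ_max = (2.898×10⁻³ m·K)/(9.354×10⁻⁶ m) = 310 K.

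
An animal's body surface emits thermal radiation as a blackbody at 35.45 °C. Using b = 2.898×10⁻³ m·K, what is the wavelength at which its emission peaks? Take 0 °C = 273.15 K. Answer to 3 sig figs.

T = 35.45 °C + 273.15 = 308.60 K.
Wien's displacement law: λ_max = b/T = (2.898×10⁻³ m·K)/(308.60 K) = 9.391×10⁻⁶ m.
That is 9.39 μm, in the infrared range.

λ_max ≈ 9.39 μm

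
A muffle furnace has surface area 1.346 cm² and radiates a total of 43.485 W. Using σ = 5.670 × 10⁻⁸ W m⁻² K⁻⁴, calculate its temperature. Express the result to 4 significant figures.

Area A = 1.346 cm² = 1.346×10⁻⁴ m².
P = σAT⁴ ⇒ T = (P/(σA))^(1/4) = (43.485/(5.670×10⁻⁸×1.346×10⁻⁴))^(1/4) = 1545 K.

T ≈ 1545 K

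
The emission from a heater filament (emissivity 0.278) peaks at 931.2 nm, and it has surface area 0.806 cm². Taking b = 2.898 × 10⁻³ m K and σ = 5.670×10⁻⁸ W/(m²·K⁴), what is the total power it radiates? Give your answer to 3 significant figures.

Wien's law: T = b/λ_max = 2.898×10⁻³/9.312×10⁻⁷ = 3112.11 K.
Area A = 0.806 cm² = 8.06×10⁻⁵ m².
Then P = εσAT⁴ = 0.278×5.670×10⁻⁸×8.06×10⁻⁵×(3112.11)⁴ = 119 W.

P ≈ 119 W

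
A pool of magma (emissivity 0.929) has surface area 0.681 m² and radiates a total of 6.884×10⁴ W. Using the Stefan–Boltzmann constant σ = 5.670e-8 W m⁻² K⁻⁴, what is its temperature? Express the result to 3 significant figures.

Area A = 0.681 m².
P = εσAT⁴ ⇒ T = (P/(εσA))^(1/4) = (6.884×10⁴/(0.929×5.670×10⁻⁸×0.681))^(1/4) = 1.18×10³ K.

T ≈ 1.18×10³ K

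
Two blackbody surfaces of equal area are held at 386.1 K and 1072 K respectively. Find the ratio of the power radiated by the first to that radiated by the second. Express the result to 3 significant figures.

With equal areas, P₁/P₂ = (T₁/T₂)⁴ = (386.1/1072)⁴ = 0.0168.

P₁/P₂ ≈ 0.0168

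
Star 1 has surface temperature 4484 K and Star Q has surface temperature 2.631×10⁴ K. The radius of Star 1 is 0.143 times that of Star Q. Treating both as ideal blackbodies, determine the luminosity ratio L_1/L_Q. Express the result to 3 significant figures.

L_1/L_Q ≈ 1.73×10⁻⁵

L ∝ R²T⁴, so L_1/L_Q = (R_1/R_Q)²(T_1/T_Q)⁴ = (0.143)² × (4484/2.631×10⁴)⁴ = 0.020449 × 8.43682×10⁻⁴ = 1.73×10⁻⁵.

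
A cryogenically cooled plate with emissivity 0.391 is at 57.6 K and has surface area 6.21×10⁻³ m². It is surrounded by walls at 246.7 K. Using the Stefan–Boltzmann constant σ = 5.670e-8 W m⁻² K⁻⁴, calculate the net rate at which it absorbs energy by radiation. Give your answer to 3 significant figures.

Net gain ≈ 0.508 W

Area A = 6.21×10⁻³ m².
Net radiated power P_net = εσA(T⁴ − T₀⁴) = 0.391×5.670×10⁻⁸×6.21×10⁻³×(57.6⁴ − 246.7⁴).
T⁴ − T₀⁴ = 1.10075×10⁷ − 3.70405×10⁹ = -3.69304×10⁹ K⁴, so P_net = -0.508 W — negative, meaning a net gain of 0.508 W.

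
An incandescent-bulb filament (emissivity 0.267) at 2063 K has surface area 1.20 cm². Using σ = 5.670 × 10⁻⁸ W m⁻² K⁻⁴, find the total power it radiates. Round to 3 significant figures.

Area A = 1.20 cm² = 1.20×10⁻⁴ m².
P = εσAT⁴ = 0.267 × 5.670×10⁻⁸ × 1.20×10⁻⁴ × (2063)⁴ = 32.9 W.

P ≈ 32.9 W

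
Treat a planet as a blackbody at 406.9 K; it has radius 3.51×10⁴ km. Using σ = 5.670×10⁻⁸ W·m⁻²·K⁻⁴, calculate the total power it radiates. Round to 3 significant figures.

Surface area A = 4πR² = 4π(3.51×10⁷ m)² = 1.54819×10¹⁶ m².
P = σAT⁴ = 5.670×10⁻⁸ × 1.54819×10¹⁶ × (406.9)⁴ = 2.41×10¹⁹ W.

P ≈ 2.41×10¹⁹ W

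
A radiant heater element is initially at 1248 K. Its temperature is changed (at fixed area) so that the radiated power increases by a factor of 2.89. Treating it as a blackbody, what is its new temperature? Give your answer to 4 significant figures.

T₂ ≈ 1627 K

P ∝ T⁴, so T₂/T₁ = (P₂/P₁)^(1/4) = (2.89)^(1/4) = 1.30384.
T₂ = 1248 × 1.30384 = 1627 K.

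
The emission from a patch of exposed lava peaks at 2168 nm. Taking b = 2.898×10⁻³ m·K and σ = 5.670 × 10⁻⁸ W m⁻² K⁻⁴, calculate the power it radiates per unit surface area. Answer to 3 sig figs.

I ≈ 1.81×10⁵ W/m²

Wien's law: T = b/λ_max = 2.898×10⁻³/2.168×10⁻⁶ = 1336.72 K.
Then I = σT⁴ = 5.670×10⁻⁸×(1336.72)⁴ = 1.81×10⁵ W/m².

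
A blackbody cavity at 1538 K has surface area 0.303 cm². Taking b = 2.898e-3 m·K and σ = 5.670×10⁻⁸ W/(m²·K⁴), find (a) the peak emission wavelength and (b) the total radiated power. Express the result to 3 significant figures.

λ_max ≈ 1.88 μm; P ≈ 9.61 W

(a) λ_max = b/T = 2.898×10⁻³/1538 = 1.884×10⁻⁶ m = 1.88 μm.
Area A = 0.303 cm² = 3.03×10⁻⁵ m².
(b) P = σAT⁴ = 5.670×10⁻⁸×3.03×10⁻⁵×(1538)⁴ = 9.61 W.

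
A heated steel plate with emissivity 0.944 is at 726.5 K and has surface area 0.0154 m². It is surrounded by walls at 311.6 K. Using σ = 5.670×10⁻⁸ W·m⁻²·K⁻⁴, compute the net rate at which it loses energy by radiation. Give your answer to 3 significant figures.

Net loss ≈ 222 W

Area A = 0.0154 m².
Net radiated power P_net = εσA(T⁴ − T₀⁴) = 0.944×5.670×10⁻⁸×0.0154×(726.5⁴ − 311.6⁴).
T⁴ − T₀⁴ = 2.78575×10¹¹ − 9.42735×10⁹ = 2.69148×10¹¹ K⁴, so P_net = 222 W.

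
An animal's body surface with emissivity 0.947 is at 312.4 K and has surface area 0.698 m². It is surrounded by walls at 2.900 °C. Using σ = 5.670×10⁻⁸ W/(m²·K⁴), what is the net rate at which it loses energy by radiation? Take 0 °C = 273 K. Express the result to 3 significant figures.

Surroundings: T = 2.900 °C + 273 = 275.900 K.
Area A = 0.698 m².
Net radiated power P_net = εσA(T⁴ − T₀⁴) = 0.947×5.670×10⁻⁸×0.698×(312.4⁴ − 275.900⁴).
T⁴ − T₀⁴ = 9.52454×10⁹ − 5.79438×10⁹ = 3.73016×10⁹ K⁴, so P_net = 140 W.

Net loss ≈ 140 W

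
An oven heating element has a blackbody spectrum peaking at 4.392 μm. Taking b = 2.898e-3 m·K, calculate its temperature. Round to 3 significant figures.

T ≈ 660 K

Wien's law gives T = b/λ_max = (2.898×10⁻³ m·K)/(4.392×10⁻⁶ m) = 660 K.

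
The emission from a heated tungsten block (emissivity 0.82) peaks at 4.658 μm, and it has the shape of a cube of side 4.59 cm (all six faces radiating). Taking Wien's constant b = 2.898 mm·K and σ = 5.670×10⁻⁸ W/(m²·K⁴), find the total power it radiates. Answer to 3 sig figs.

Wien's law: T = b/λ_max = 2.898×10⁻³/4.658×10⁻⁶ = 622.155 K.
Area A = 6s² = 6×(0.0459 m)² = 0.0126409 m².
Then P = εσAT⁴ = 0.82×5.670×10⁻⁸×0.0126409×(622.155)⁴ = 88.1 W.

P ≈ 88.1 W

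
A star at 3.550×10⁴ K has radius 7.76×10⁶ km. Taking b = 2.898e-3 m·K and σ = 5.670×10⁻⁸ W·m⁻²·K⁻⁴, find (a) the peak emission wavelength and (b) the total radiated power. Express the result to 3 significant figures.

(a) λ_max = b/T = 2.898×10⁻³/3.550×10⁴ = 8.163×10⁻⁸ m = 81.6 nm.
Surface area A = 4πR² = 4π(7.76×10⁹ m)² = 7.56717×10²⁰ m².
(b) P = σAT⁴ = 5.670×10⁻⁸×7.56717×10²⁰×(3.550×10⁴)⁴ = 6.81×10³¹ W.

λ_max ≈ 81.6 nm; P ≈ 6.81×10³¹ W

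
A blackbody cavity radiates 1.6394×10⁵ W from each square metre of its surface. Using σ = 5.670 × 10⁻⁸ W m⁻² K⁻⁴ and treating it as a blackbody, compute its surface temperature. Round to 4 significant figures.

I = σT⁴, so T = (I/σ)^(1/4) = (1.6394×10⁵/(5.670×10⁻⁸))^(1/4) = 1304 K.

T ≈ 1304 K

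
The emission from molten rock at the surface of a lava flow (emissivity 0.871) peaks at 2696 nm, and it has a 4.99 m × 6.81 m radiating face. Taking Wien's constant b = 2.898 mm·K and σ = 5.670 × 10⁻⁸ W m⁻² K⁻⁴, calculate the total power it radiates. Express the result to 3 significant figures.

Wien's law: T = b/λ_max = 2.898×10⁻³/2.696×10⁻⁶ = 1074.93 K.
Area A = 4.99 × 6.81 = 33.9819 m².
Then P = εσAT⁴ = 0.871×5.670×10⁻⁸×33.9819×(1074.93)⁴ = 2.24×10⁶ W.

P ≈ 2.24×10⁶ W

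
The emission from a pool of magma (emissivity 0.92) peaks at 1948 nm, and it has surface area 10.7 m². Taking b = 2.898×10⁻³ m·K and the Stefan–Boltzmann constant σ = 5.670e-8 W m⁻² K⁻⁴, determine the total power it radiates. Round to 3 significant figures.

P ≈ 2.73×10⁶ W

Wien's law: T = b/λ_max = 2.898×10⁻³/1.948×10⁻⁶ = 1487.68 K.
Area A = 10.7 m².
Then P = εσAT⁴ = 0.92×5.670×10⁻⁸×10.7×(1487.68)⁴ = 2.73×10⁶ W.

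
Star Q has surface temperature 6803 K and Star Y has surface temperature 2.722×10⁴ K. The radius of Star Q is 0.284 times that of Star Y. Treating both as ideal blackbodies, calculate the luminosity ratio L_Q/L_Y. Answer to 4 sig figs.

L_Q/L_Y ≈ 3.147×10⁻⁴

L ∝ R²T⁴, so L_Q/L_Y = (R_Q/R_Y)²(T_Q/T_Y)⁴ = (0.284)² × (6803/2.722×10⁴)⁴ = 0.080656 × 3.90166×10⁻³ = 3.147×10⁻⁴.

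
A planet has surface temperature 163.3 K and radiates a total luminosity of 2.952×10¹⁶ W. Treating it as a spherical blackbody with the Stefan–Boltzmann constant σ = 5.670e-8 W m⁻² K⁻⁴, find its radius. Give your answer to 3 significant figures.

L = 4πR²σT⁴ ⇒ R = √(L/(4πσT⁴)).
σT⁴ = 40.3207 W/m², so R = √(2.952×10¹⁶/(4π×40.3207)) = 7.63×10⁶ m.

R ≈ 7.63×10⁶ m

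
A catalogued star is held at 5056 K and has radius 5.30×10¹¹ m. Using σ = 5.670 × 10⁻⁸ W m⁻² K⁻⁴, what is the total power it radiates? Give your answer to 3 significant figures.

P ≈ 1.31×10³² W

Surface area A = 4πR² = 4π(5.30×10¹¹ m)² = 3.52989×10²⁴ m².
P = σAT⁴ = 5.670×10⁻⁸ × 3.52989×10²⁴ × (5056)⁴ = 1.31×10³² W.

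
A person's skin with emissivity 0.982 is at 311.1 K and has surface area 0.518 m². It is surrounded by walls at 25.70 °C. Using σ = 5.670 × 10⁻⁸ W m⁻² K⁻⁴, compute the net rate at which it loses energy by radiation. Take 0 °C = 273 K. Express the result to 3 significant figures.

Surroundings: T = 25.70 °C + 273 = 298.70 K.
Area A = 0.518 m².
Net radiated power P_net = εσA(T⁴ − T₀⁴) = 0.982×5.670×10⁻⁸×0.518×(311.1⁴ − 298.70⁴).
T⁴ − T₀⁴ = 9.36699×10⁹ − 7.96051×10⁹ = 1.40648×10⁹ K⁴, so P_net = 40.6 W.

Net loss ≈ 40.6 W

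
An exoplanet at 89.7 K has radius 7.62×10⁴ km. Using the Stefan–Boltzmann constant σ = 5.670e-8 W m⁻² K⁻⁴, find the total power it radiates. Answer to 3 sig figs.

P ≈ 2.68×10¹⁷ W

Surface area A = 4πR² = 4π(7.62×10⁷ m)² = 7.29659×10¹⁶ m².
P = σAT⁴ = 5.670×10⁻⁸ × 7.29659×10¹⁶ × (89.7)⁴ = 2.68×10¹⁷ W.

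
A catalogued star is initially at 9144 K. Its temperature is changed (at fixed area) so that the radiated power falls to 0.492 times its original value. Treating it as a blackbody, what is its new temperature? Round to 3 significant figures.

P ∝ T⁴, so T₂/T₁ = (P₂/P₁)^(1/4) = (0.492)^(1/4) = 0.837512.
T₂ = 9144 × 0.837512 = 7.66×10³ K.

T₂ ≈ 7.66×10³ K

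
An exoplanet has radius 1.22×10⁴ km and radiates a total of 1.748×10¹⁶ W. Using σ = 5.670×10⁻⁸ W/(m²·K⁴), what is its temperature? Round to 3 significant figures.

Surface area A = 4πR² = 4π(1.22×10⁷ m)² = 1.87038×10¹⁵ m².
P = σAT⁴ ⇒ T = (P/(σA))^(1/4) = (1.748×10¹⁶/(5.670×10⁻⁸×1.87038×10¹⁵))^(1/4) = 113 K.

T ≈ 113 K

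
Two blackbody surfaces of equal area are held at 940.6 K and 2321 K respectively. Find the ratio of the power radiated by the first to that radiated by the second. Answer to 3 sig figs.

With equal areas, P₁/P₂ = (T₁/T₂)⁴ = (940.6/2321)⁴ = 0.0270.

P₁/P₂ ≈ 0.0270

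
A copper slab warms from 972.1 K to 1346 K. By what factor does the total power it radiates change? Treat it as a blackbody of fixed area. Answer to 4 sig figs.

P ∝ T⁴, so P₂/P₁ = (T₂/T₁)⁴ = (1346/972.1)⁴ = (1.38463)⁴ = 3.676.

P₂/P₁ ≈ 3.676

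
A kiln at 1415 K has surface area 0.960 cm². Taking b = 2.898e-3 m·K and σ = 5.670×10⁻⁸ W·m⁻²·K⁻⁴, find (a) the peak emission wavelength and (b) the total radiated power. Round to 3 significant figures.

λ_max ≈ 2.05 μm; P ≈ 21.8 W

(a) λ_max = b/T = 2.898×10⁻³/1415 = 2.048×10⁻⁶ m = 2.05 μm.
Area A = 0.960 cm² = 9.60×10⁻⁵ m².
(b) P = σAT⁴ = 5.670×10⁻⁸×9.60×10⁻⁵×(1415)⁴ = 21.8 W.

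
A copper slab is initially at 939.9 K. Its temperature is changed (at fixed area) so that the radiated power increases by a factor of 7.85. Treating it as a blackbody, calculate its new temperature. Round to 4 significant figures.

T₂ ≈ 1573 K

P ∝ T⁴, so T₂/T₁ = (P₂/P₁)^(1/4) = (7.85)^(1/4) = 1.67385.
T₂ = 939.9 × 1.67385 = 1573 K.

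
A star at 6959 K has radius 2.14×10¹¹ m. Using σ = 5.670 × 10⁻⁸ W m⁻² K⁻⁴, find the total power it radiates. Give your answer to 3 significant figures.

Surface area A = 4πR² = 4π(2.14×10¹¹ m)² = 5.75490×10²³ m².
P = σAT⁴ = 5.670×10⁻⁸ × 5.75490×10²³ × (6959)⁴ = 7.65×10³¹ W.

P ≈ 7.65×10³¹ W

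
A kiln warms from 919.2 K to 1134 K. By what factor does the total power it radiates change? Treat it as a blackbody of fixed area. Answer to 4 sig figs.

P₂/P₁ ≈ 2.316

P ∝ T⁴, so P₂/P₁ = (T₂/T₁)⁴ = (1134/919.2)⁴ = (1.23368)⁴ = 2.316.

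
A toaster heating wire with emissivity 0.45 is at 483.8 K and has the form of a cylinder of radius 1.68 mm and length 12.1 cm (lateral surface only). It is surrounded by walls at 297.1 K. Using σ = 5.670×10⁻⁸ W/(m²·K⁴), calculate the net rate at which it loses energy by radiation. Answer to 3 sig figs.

Lateral area A = 2πrL = 2π×1.68×10⁻³×0.121 = 1.27725×10⁻³ m².
Net radiated power P_net = εσA(T⁴ − T₀⁴) = 0.45×5.670×10⁻⁸×1.27725×10⁻³×(483.8⁴ − 297.1⁴).
T⁴ − T₀⁴ = 5.47852×10¹⁰ − 7.79131×10⁹ = 4.69939×10¹⁰ K⁴, so P_net = 1.53 W.

Net loss ≈ 1.53 W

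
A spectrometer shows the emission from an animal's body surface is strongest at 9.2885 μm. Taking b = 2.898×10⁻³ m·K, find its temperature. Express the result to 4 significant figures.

T ≈ 312.0 K

Wien's law gives T = b/λ_max = (2.898×10⁻³ m·K)/(9.2885×10⁻⁶ m) = 312.0 K.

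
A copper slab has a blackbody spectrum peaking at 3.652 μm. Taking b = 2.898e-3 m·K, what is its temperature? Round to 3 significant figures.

T ≈ 794 K

Wien's law gives T = b/λ_max = (2.898×10⁻³ m·K)/(3.652×10⁻⁶ m) = 794 K.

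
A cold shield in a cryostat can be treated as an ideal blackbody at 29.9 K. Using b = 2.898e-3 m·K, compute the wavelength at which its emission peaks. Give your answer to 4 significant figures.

Wien's displacement law: λ_max = b/T = (2.898×10⁻³ m·K)/(29.9 K) = 9.6923×10⁻⁵ m.
That is 96.92 μm, in the infrared range.

λ_max ≈ 96.92 μm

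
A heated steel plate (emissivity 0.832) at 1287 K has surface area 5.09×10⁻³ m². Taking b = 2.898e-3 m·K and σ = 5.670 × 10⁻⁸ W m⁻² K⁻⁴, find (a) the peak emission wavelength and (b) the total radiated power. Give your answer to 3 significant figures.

(a) λ_max = b/T = 2.898×10⁻³/1287 = 2.252×10⁻⁶ m = 2.25×10³ nm.
Area A = 5.09×10⁻³ m².
(b) P = εσAT⁴ = 0.832×5.670×10⁻⁸×5.09×10⁻³×(1287)⁴ = 659 W.

λ_max ≈ 2.25×10³ nm; P ≈ 659 W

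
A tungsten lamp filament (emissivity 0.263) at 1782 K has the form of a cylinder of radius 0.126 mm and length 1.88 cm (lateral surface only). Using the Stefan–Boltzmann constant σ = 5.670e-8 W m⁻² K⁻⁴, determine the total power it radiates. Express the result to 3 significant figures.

Lateral area A = 2πrL = 2π×1.26×10⁻⁴×0.0188 = 1.48836×10⁻⁵ m².
P = εσAT⁴ = 0.263 × 5.670×10⁻⁸ × 1.48836×10⁻⁵ × (1782)⁴ = 2.24 W.

P ≈ 2.24 W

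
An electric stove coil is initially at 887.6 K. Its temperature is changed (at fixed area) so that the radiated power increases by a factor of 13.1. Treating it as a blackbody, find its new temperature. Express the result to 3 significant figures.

P ∝ T⁴, so T₂/T₁ = (P₂/P₁)^(1/4) = (13.1)^(1/4) = 1.90247.
T₂ = 887.6 × 1.90247 = 1.69×10³ K.

T₂ ≈ 1.69×10³ K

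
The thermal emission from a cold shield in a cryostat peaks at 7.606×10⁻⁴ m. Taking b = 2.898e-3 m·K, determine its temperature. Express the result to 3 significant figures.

Wien's law gives T = b/λ_max = (2.898×10⁻³ m·K)/(7.606×10⁻⁴ m) = 3.81 K.

T ≈ 3.81 K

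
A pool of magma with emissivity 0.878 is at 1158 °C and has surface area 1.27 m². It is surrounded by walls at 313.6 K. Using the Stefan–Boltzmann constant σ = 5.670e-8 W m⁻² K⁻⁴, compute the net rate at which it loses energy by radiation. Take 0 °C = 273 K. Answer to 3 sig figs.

T = 1158 °C + 273 = 1431 K.
Area A = 1.27 m².
Net radiated power P_net = εσA(T⁴ − T₀⁴) = 0.878×5.670×10⁻⁸×1.27×(1431⁴ − 313.6⁴).
T⁴ − T₀⁴ = 4.19333×10¹² − 9.67173×10⁹ = 4.18366×10¹² K⁴, so P_net = 2.65×10⁵ W.

Net loss ≈ 2.65×10⁵ W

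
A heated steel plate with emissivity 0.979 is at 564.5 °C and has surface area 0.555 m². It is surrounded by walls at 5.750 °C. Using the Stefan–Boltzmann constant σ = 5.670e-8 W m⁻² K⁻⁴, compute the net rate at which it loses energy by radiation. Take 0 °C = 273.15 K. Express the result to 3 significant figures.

Net loss ≈ 1.50×10⁴ W

T = 564.5 °C + 273.15 = 837.65 K.
Surroundings: T = 5.750 °C + 273.15 = 278.900 K.
Area A = 0.555 m².
Net radiated power P_net = εσA(T⁴ − T₀⁴) = 0.979×5.670×10⁻⁸×0.555×(837.65⁴ − 278.900⁴).
T⁴ − T₀⁴ = 4.92323×10¹¹ − 6.05054×10⁹ = 4.86272×10¹¹ K⁴, so P_net = 1.50×10⁴ W.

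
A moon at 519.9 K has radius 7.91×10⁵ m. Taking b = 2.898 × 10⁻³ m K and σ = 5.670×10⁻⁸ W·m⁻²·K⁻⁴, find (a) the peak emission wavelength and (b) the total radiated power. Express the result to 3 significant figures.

(a) λ_max = b/T = 2.898×10⁻³/519.9 = 5.574×10⁻⁶ m = 5.57 μm.
Surface area A = 4πR² = 4π(7.91×10⁵ m)² = 7.86254×10¹² m².
(b) P = σAT⁴ = 5.670×10⁻⁸×7.86254×10¹²×(519.9)⁴ = 3.26×10¹⁶ W.

λ_max ≈ 5.57 μm; P ≈ 3.26×10¹⁶ W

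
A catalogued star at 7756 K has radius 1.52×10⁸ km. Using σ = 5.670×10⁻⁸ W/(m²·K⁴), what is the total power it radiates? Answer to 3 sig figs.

Surface area A = 4πR² = 4π(1.52×10¹¹ m)² = 2.90333×10²³ m².
P = σAT⁴ = 5.670×10⁻⁸ × 2.90333×10²³ × (7756)⁴ = 5.96×10³¹ W.

P ≈ 5.96×10³¹ W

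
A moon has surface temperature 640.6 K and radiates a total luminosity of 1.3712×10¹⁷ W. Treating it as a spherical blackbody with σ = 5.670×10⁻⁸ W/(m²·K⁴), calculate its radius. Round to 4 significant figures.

L = 4πR²σT⁴ ⇒ R = √(L/(4πσT⁴)).
σT⁴ = 9548.40 W/m², so R = √(1.3712×10¹⁷/(4π×9548.40)) = 1.069×10⁶ m.

R ≈ 1.069×10⁶ m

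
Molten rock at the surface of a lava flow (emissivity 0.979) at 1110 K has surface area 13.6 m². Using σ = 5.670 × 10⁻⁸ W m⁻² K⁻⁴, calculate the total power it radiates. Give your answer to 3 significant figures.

Area A = 13.6 m².
P = εσAT⁴ = 0.979 × 5.670×10⁻⁸ × 13.6 × (1110)⁴ = 1.15×10⁶ W.

P ≈ 1.15×10⁶ W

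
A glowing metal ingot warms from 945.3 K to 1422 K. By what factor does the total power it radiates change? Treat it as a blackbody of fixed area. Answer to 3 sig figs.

P ∝ T⁴, so P₂/P₁ = (T₂/T₁)⁴ = (1422/945.3)⁴ = (1.50428)⁴ = 5.12.

P₂/P₁ ≈ 5.12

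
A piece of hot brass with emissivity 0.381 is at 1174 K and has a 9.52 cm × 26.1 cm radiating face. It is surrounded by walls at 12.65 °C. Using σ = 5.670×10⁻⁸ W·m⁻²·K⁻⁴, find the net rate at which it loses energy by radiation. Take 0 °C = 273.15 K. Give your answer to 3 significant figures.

Surroundings: T = 12.65 °C + 273.15 = 285.80 K.
Area A = 0.0952 × 0.261 = 0.0248472 m².
Net radiated power P_net = εσA(T⁴ − T₀⁴) = 0.381×5.670×10⁻⁸×0.0248472×(1174⁴ − 285.80⁴).
T⁴ − T₀⁴ = 1.89964×10¹² − 6.67189×10⁹ = 1.89297×10¹² K⁴, so P_net = 1.02×10³ W.

Net loss ≈ 1.02×10³ W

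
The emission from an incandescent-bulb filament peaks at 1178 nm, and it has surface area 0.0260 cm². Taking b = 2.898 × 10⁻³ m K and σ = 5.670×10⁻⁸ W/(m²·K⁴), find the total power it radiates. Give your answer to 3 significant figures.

Wien's law: T = b/λ_max = 2.898×10⁻³/1.178×10⁻⁶ = 2460.10 K.
Area A = 0.0260 cm² = 2.60×10⁻⁶ m².
Then P = σAT⁴ = 5.670×10⁻⁸×2.60×10⁻⁶×(2460.10)⁴ = 5.40 W.

P ≈ 5.40 W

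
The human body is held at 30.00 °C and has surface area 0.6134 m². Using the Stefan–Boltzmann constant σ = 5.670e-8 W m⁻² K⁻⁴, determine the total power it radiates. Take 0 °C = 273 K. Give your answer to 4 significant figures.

T = 30.00 °C + 273 = 303.00 K.
Area A = 0.6134 m².
P = σAT⁴ = 5.670×10⁻⁸ × 0.6134 × (303.00)⁴ = 293.2 W.

P ≈ 293.2 W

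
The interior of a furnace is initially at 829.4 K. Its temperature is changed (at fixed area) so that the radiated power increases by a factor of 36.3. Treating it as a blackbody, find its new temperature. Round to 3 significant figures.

P ∝ T⁴, so T₂/T₁ = (P₂/P₁)^(1/4) = (36.3)^(1/4) = 2.45458.
T₂ = 829.4 × 2.45458 = 2.04×10³ K.

T₂ ≈ 2.04×10³ K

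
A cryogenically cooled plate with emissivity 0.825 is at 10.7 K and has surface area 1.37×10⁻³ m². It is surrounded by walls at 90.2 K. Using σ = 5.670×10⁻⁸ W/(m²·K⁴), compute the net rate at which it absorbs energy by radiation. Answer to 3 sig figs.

Area A = 1.37×10⁻³ m².
Net radiated power P_net = εσA(T⁴ − T₀⁴) = 0.825×5.670×10⁻⁸×1.37×10⁻³×(10.7⁴ − 90.2⁴).
T⁴ − T₀⁴ = 13108.0 − 6.61951×10⁷ = -6.61820×10⁷ K⁴, so P_net = -4.24×10⁻³ W — negative, meaning a net gain of 4.24×10⁻³ W.

Net gain ≈ 4.24×10⁻³ W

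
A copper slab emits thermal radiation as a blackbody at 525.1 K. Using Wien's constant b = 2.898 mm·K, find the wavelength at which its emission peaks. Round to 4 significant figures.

Wien's displacement law: λ_max = b/T = (2.898×10⁻³ m·K)/(525.1 K) = 5.5189×10⁻⁶ m.
That is 5.519 μm, in the infrared range.

λ_max ≈ 5.519 μm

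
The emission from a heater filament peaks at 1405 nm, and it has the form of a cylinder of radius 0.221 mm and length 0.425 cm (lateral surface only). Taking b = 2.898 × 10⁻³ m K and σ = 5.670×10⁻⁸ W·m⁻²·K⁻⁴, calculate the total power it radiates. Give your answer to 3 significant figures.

P ≈ 6.06 W

Wien's law: T = b/λ_max = 2.898×10⁻³/1.405×10⁻⁶ = 2062.63 K.
Lateral area A = 2πrL = 2π×2.21×10⁻⁴×4.25×10⁻³ = 5.90148×10⁻⁶ m².
Then P = σAT⁴ = 5.670×10⁻⁸×5.90148×10⁻⁶×(2062.63)⁴ = 6.06 W.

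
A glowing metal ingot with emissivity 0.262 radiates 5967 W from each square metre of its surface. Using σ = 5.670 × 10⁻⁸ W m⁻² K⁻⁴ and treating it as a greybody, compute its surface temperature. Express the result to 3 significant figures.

T ≈ 796 K

I = εσT⁴, so T = (I/εσ)^(1/4) = (5967/(0.262×5.670×10⁻⁸))^(1/4) = 796 K.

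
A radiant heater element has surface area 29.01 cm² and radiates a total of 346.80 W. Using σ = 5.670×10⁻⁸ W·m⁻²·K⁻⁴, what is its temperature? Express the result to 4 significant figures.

T ≈ 1205 K

Area A = 29.01 cm² = 2.901×10⁻³ m².
P = σAT⁴ ⇒ T = (P/(σA))^(1/4) = (346.80/(5.670×10⁻⁸×2.901×10⁻³))^(1/4) = 1205 K.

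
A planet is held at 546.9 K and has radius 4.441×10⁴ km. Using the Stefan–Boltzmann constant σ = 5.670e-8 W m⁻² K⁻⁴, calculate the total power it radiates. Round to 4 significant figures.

Surface area A = 4πR² = 4π(4.441×10⁷ m)² = 2.47840×10¹⁶ m².
P = σAT⁴ = 5.670×10⁻⁸ × 2.47840×10¹⁶ × (546.9)⁴ = 1.257×10²⁰ W.

P ≈ 1.257×10²⁰ W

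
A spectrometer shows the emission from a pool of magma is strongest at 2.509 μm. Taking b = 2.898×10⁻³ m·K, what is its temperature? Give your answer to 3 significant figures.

Wien's law gives T = b/λ_max = (2.898×10⁻³ m·K)/(2.509×10⁻⁶ m) = 1.16×10³ K.

T ≈ 1.16×10³ K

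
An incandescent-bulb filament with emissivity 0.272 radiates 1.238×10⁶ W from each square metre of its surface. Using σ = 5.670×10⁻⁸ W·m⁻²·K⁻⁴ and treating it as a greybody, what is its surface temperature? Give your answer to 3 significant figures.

I = εσT⁴, so T = (I/εσ)^(1/4) = (1.238×10⁶/(0.272×5.670×10⁻⁸))^(1/4) = 2.99×10³ K.

T ≈ 2.99×10³ K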